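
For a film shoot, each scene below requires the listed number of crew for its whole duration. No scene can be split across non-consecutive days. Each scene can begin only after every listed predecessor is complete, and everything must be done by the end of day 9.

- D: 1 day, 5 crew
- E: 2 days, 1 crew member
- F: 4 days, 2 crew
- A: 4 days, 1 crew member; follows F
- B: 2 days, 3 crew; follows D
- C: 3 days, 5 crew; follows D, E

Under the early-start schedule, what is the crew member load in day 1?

8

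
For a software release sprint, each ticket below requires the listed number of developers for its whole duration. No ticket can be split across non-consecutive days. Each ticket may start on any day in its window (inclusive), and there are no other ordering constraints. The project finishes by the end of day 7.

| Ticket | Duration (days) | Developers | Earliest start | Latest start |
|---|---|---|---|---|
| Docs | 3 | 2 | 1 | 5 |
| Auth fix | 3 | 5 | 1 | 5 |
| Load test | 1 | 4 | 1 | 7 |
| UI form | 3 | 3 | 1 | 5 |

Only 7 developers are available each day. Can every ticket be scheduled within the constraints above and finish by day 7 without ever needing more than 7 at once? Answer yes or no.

yes

Schedule Docs@1, Auth fix@4, Load test@7, UI form@1: d1:5  d2:5  d3:5  d4:5  d5:5  d6:5  d7:4 — peak 5 ≤ 7.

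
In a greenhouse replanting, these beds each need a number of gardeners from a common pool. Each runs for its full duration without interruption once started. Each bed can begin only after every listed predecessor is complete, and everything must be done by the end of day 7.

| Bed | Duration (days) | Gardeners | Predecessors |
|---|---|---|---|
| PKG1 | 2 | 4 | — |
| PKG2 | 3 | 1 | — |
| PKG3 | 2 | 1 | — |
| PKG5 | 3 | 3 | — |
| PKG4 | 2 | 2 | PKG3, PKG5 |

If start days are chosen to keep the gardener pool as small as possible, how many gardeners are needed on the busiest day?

Early-start (PKG1@1, PKG2@1, PKG3@1, PKG5@1, PKG4@4) gives peak 9: d1:9  d2:9  d3:4  d4:2  d5:2  d6:0  d7:0.
Shift PKG2→5, PKG3→3, PKG5→3, PKG4→6.
Schedule PKG1@1, PKG2@5, PKG3@3, PKG5@3, PKG4@6: d1:4  d2:4  d3:4  d4:4  d5:4  d6:3  d7:3 — peak 4.
Total gardener-days = 26 over 7 days ⇒ peak ≥ ⌈26/7⌉ = 4, so 4 is optimal.

4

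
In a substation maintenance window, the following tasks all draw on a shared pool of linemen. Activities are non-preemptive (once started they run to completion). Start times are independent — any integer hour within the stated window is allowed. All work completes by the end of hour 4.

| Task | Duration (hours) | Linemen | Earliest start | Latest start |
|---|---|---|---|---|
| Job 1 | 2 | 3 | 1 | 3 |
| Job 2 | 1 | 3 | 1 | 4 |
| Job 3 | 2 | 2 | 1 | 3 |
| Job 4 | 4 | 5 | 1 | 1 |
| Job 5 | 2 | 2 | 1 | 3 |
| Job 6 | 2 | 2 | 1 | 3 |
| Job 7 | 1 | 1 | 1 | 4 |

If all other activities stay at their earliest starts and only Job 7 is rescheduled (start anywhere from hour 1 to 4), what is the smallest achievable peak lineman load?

17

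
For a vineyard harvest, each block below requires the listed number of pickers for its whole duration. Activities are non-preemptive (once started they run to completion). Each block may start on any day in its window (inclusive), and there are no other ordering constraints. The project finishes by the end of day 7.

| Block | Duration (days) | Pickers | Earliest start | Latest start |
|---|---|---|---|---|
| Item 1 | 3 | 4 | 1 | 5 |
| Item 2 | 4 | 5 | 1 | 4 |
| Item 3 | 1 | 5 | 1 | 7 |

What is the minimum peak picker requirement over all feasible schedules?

9

Early-start (Item 1@1, Item 2@1, Item 3@1) gives peak 14: d1:14  d2:9  d3:9  d4:5  d5:0  d6:0  d7:0.
Shift Item 3→5.
Schedule Item 1@1, Item 2@1, Item 3@5: d1:9  d2:9  d3:9  d4:5  d5:5  d6:0  d7:0 — peak 9.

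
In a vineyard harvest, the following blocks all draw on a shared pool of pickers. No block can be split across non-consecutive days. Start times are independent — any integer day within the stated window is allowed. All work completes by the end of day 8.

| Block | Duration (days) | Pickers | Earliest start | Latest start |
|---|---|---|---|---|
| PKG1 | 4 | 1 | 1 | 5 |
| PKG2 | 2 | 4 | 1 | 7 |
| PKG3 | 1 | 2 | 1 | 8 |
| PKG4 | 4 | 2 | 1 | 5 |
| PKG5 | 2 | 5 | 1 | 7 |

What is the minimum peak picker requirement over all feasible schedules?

Early-start (PKG1@1, PKG2@1, PKG3@1, PKG4@1, PKG5@1) gives peak 14: d1:14  d2:12  d3:3  d4:3  d5:0  d6:0  d7:0  d8:0.
Shift PKG3→3, PKG4→3, PKG5→7.
Schedule PKG1@1, PKG2@1, PKG3@3, PKG4@3, PKG5@7: d1:5  d2:5  d3:5  d4:3  d5:2  d6:2  d7:5  d8:5 — peak 5.

5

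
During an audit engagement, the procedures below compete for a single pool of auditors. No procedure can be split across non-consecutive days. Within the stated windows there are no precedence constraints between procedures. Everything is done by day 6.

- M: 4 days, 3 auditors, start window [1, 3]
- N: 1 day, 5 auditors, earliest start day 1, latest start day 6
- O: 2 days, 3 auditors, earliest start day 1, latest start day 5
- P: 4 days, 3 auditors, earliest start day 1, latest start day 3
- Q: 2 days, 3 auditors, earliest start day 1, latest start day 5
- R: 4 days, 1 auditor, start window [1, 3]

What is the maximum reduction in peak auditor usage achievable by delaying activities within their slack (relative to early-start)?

Early-start peak: d1:18  d2:13  d3:7  d4:7  d5:0  d6:0 ⇒ 18.
Leveled (M@1, N@1, O@5, P@2, Q@5, R@1): d1:9  d2:7  d3:7  d4:7  d5:9  d6:6 ⇒ 9.
Reduction 18 − 9 = 9.

9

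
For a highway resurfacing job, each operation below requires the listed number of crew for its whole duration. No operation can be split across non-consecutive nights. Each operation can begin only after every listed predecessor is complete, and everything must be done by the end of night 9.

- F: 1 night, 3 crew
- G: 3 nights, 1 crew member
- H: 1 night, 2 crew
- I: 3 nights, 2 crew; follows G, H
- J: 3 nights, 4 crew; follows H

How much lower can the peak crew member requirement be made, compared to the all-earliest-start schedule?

2

Early-start peak: n1:6  n2:5  n3:5  n4:6  n5:2  n6:2  n7:0  n8:0  n9:0 ⇒ 6.
Leveled (F@1, G@1, H@2, I@4, J@7): n1:4  n2:3  n3:1  n4:2  n5:2  n6:2  n7:4  n8:4  n9:4 ⇒ 4.
Reduction 6 − 4 = 2.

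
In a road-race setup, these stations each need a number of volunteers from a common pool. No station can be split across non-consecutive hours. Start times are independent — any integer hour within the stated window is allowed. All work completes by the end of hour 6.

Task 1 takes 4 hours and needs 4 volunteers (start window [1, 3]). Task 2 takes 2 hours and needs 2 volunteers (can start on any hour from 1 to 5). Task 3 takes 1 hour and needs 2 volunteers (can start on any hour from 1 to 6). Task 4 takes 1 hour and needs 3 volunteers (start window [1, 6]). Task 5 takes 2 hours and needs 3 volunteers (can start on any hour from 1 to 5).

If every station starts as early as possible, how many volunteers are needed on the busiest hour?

14

Early-start schedule: Task 1@1, Task 2@1, Task 3@1, Task 4@1, Task 5@1.
Load per hour: hour 1: 14, hour 2: 9, hour 3: 4, hour 4: 4, hour 5: 0, hour 6: 0.
Peak is 14.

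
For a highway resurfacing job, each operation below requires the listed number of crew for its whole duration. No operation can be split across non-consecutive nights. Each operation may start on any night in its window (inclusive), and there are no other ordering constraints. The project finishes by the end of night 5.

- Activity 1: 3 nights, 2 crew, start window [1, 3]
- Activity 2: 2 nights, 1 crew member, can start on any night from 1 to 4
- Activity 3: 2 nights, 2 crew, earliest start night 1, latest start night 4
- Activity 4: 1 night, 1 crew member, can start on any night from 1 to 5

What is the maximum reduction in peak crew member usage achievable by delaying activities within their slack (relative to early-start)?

Early-start peak: n1:6  n2:5  n3:2  n4:0  n5:0 ⇒ 6.
Leveled (Activity 1@1, Activity 2@1, Activity 3@4, Activity 4@3): n1:3  n2:3  n3:3  n4:2  n5:2 ⇒ 3.
Reduction 6 − 3 = 3.

3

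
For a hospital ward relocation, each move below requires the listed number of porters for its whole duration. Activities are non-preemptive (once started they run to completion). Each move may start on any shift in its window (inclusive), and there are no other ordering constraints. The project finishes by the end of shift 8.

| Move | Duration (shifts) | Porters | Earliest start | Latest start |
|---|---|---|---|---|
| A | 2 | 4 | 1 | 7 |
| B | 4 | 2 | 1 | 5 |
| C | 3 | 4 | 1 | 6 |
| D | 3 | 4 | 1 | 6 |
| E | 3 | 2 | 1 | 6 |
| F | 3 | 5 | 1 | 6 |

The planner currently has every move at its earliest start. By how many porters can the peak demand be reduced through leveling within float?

12

Early-start peak: s1:21  s2:21  s3:17  s4:2  s5:0  s6:0  s7:0  s8:0 ⇒ 21.
Leveled (A@1, B@1, C@3, D@5, E@1, F@6): s1:8  s2:8  s3:8  s4:6  s5:8  s6:9  s7:9  s8:5 ⇒ 9.
Reduction 21 − 9 = 12.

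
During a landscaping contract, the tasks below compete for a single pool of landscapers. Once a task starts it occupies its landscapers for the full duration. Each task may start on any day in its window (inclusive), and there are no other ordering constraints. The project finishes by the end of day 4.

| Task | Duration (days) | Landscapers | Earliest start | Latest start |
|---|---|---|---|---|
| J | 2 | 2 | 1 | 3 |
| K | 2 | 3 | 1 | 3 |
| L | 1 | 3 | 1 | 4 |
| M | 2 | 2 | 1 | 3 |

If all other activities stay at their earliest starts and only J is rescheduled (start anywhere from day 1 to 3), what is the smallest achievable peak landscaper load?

J@1: d1:10  d2:7  d3:0  d4:0 → peak 10
J@2: d1:8  d2:7  d3:2  d4:0 → peak 8
J@3: d1:8  d2:5  d3:2  d4:2 → peak 8
Best is J@2, peak 8.

8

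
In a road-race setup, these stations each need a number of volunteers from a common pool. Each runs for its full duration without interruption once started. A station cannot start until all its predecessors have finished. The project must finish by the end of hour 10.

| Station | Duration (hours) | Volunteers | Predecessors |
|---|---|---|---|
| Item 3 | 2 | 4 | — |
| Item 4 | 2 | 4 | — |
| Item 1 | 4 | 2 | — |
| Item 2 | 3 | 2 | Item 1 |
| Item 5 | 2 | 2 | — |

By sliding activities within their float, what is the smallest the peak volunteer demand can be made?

6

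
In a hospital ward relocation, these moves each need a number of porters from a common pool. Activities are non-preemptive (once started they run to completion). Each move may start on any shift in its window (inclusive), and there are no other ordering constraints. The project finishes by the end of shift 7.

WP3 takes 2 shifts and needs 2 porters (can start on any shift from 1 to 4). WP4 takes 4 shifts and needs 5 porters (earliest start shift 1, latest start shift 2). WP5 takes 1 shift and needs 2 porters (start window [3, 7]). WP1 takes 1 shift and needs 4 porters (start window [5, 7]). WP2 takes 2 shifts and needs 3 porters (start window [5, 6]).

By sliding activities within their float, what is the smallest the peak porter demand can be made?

7

Schedule WP3@1, WP4@1, WP5@3, WP1@5, WP2@5: s1:7  s2:7  s3:7  s4:5  s5:7  s6:3  s7:0 — peak 7.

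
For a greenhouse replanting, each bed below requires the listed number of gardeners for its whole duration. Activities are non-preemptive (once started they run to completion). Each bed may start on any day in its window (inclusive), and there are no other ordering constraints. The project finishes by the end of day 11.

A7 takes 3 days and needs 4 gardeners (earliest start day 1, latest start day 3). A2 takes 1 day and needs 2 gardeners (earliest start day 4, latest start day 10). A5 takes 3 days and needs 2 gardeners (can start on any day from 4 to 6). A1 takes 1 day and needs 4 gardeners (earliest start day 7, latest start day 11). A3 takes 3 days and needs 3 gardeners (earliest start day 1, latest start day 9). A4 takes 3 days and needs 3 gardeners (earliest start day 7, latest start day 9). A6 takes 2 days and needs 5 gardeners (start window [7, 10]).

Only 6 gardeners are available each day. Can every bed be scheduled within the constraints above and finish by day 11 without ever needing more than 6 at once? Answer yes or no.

no

The minimum achievable peak is 7; 6 < 7, so no feasible schedule stays within the cap.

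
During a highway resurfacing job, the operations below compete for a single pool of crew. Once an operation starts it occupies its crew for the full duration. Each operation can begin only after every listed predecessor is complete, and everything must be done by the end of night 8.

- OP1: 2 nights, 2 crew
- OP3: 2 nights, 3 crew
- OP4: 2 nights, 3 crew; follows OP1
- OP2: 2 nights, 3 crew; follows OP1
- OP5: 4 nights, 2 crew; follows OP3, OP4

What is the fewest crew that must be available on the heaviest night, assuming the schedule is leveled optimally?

5

Early-start (OP1@1, OP3@1, OP4@3, OP2@3, OP5@5) gives peak 6: n1:5  n2:5  n3:6  n4:6  n5:2  n6:2  n7:2  n8:2.
Shift OP2→5.
Schedule OP1@1, OP3@1, OP4@3, OP2@5, OP5@5: n1:5  n2:5  n3:3  n4:3  n5:5  n6:5  n7:2  n8:2 — peak 5.
No arrangement of the 15 feasible schedules does better.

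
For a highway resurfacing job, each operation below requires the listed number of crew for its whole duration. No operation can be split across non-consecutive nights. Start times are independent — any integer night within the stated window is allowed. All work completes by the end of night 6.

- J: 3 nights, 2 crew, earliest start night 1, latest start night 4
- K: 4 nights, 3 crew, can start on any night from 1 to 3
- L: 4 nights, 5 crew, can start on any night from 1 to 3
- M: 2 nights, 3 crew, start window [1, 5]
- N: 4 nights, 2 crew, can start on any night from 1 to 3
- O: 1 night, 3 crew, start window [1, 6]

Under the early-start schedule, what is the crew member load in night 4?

At early start, night 4 has: K, L, N.
Demand: 3 + 5 + 2 = 10.

10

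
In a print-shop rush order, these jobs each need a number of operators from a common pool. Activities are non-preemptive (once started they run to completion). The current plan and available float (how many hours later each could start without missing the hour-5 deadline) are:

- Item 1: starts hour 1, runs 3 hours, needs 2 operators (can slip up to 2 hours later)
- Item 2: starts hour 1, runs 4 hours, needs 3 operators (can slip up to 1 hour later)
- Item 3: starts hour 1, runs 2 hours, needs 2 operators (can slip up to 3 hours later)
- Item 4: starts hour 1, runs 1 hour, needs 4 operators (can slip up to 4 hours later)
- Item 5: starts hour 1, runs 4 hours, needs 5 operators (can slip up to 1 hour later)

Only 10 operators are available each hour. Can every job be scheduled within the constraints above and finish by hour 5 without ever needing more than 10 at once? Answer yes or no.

Schedule Item 1@1, Item 2@1, Item 3@4, Item 4@1, Item 5@2: h1:9  h2:10  h3:10  h4:10  h5:7 — peak 10 ≤ 10.

yes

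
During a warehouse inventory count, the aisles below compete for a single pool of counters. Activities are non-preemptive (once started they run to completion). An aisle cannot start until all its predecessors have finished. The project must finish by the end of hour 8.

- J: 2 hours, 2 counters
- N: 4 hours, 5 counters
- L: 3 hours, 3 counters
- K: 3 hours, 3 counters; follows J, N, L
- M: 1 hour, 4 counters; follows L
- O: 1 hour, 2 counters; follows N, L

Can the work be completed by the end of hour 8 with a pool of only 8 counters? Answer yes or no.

yes

Schedule J@1, N@1, L@3, K@6, M@6, O@7: h1:7  h2:7  h3:8  h4:8  h5:3  h6:7  h7:5  h8:3 — peak 8 ≤ 8.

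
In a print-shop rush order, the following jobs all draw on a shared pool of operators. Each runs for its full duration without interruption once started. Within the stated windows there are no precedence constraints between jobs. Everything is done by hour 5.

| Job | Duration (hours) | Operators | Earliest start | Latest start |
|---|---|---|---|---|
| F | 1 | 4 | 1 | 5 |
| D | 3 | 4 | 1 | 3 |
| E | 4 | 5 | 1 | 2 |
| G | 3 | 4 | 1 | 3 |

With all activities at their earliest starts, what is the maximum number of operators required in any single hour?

17

Early-start schedule: F@1, D@1, E@1, G@1.
Load per hour: hour 1: 17, hour 2: 13, hour 3: 13, hour 4: 5, hour 5: 0.
Peak is 17.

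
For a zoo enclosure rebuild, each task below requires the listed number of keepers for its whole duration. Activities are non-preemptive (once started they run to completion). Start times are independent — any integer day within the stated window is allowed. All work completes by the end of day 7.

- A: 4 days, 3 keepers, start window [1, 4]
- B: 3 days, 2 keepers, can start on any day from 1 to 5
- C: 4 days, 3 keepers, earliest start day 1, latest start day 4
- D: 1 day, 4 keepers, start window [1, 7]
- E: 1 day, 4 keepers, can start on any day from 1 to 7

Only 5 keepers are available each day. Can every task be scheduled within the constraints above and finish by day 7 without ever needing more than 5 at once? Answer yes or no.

no

Total keeper-days = 38; over 7 days the average is 38/7 > 5, so some day must exceed 5.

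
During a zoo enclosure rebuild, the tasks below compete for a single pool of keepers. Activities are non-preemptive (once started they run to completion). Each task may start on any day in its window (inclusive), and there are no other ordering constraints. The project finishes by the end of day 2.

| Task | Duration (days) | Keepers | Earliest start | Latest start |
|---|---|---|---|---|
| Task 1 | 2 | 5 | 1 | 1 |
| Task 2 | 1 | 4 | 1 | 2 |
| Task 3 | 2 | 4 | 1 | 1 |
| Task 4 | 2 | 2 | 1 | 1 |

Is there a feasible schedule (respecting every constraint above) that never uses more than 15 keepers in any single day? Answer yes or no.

Schedule Task 1@1, Task 2@1, Task 3@1, Task 4@1: d1:15  d2:11 — peak 15 ≤ 15.

yes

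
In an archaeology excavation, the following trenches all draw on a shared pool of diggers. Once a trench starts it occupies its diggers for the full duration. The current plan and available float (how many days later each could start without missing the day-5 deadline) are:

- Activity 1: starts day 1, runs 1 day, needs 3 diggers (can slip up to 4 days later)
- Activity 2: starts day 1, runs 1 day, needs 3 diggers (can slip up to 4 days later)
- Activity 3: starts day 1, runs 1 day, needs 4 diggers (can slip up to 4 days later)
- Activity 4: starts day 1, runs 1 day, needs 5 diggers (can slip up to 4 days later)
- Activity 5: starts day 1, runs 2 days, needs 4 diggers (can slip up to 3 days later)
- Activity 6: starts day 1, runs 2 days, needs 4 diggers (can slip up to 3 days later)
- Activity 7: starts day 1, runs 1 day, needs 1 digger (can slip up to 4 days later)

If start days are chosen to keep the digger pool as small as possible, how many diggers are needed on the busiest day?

Early-start (Activity 1@1, Activity 2@1, Activity 3@1, Activity 4@1, Activity 5@1, Activity 6@1, Activity 7@1) gives peak 24: d1:24  d2:8  d3:0  d4:0  d5:0.
Shift Activity 3→2, Activity 4→3, Activity 5→4, Activity 6→4.
Schedule Activity 1@1, Activity 2@1, Activity 3@2, Activity 4@3, Activity 5@4, Activity 6@4, Activity 7@1: d1:7  d2:4  d3:5  d4:8  d5:8 — peak 8.

8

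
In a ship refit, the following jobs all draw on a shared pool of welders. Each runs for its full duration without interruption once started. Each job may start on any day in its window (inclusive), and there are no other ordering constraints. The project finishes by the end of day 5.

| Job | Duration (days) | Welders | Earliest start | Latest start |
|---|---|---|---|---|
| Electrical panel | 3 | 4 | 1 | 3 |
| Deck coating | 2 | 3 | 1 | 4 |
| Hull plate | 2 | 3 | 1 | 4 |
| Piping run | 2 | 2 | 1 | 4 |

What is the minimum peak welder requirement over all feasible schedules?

6

Early-start (Electrical panel@1, Deck coating@1, Hull plate@1, Piping run@1) gives peak 12: d1:12  d2:12  d3:4  d4:0  d5:0.
Shift Deck coating→4, Hull plate→4.
Schedule Electrical panel@1, Deck coating@4, Hull plate@4, Piping run@1: d1:6  d2:6  d3:4  d4:6  d5:6 — peak 6.
Total welder-days = 28 over 5 days ⇒ peak ≥ ⌈28/5⌉ = 6, so 6 is optimal.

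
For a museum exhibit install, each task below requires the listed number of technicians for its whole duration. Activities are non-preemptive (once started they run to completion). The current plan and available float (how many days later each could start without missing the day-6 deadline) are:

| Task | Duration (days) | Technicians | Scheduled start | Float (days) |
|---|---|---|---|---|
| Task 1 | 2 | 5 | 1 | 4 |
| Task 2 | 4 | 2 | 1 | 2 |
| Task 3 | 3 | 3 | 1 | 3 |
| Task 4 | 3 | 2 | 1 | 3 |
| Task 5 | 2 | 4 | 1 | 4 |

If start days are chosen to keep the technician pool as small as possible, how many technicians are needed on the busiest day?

Early-start (Task 1@1, Task 2@1, Task 3@1, Task 4@1, Task 5@1) gives peak 16: d1:16  d2:16  d3:7  d4:2  d5:0  d6:0.
Shift Task 2→3, Task 4→3, Task 5→4.
Schedule Task 1@1, Task 2@3, Task 3@1, Task 4@3, Task 5@4: d1:8  d2:8  d3:7  d4:8  d5:8  d6:2 — peak 8.

8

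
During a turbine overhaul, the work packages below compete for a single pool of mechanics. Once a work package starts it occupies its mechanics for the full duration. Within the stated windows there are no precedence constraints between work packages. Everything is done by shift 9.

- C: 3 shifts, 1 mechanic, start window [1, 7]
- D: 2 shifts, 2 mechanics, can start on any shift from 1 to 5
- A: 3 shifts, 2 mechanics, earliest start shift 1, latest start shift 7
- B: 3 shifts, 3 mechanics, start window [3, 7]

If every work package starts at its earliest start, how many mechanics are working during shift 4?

At early start, shift 4 has: B.
Demand: 3 = 3.

3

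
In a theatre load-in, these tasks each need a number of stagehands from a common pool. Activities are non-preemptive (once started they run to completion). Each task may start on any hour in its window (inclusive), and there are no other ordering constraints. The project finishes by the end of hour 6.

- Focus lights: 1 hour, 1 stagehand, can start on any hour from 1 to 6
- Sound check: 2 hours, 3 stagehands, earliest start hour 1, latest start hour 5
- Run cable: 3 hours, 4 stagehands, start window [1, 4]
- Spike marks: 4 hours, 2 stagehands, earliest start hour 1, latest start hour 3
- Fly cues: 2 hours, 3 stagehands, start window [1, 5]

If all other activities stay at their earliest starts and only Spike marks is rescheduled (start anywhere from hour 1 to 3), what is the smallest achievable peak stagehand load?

11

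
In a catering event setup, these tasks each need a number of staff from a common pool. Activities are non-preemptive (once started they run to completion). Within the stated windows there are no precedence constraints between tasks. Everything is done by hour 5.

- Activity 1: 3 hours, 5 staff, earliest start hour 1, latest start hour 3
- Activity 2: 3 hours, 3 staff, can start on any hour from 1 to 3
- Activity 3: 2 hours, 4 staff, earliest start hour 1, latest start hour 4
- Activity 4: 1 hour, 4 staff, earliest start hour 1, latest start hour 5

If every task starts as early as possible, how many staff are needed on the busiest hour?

Early-start schedule: Activity 1@1, Activity 2@1, Activity 3@1, Activity 4@1.
Load per hour: hour 1: 16, hour 2: 12, hour 3: 8, hour 4: 0, hour 5: 0.
Peak is 16.

16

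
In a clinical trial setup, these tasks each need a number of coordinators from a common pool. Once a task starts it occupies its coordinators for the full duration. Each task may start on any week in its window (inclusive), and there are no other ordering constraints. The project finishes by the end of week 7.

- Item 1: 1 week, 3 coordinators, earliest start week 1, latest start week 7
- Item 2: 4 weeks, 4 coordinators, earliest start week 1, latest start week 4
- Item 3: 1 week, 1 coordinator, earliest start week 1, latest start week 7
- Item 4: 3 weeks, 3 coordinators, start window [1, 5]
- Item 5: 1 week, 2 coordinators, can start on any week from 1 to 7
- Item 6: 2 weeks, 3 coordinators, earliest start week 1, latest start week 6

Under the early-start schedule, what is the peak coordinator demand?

Early-start schedule: Item 1@1, Item 2@1, Item 3@1, Item 4@1, Item 5@1, Item 6@1.
Load per week: week 1: 16, week 2: 10, week 3: 7, week 4: 4, week 5: 0, week 6: 0, week 7: 0.
Peak is 16.

16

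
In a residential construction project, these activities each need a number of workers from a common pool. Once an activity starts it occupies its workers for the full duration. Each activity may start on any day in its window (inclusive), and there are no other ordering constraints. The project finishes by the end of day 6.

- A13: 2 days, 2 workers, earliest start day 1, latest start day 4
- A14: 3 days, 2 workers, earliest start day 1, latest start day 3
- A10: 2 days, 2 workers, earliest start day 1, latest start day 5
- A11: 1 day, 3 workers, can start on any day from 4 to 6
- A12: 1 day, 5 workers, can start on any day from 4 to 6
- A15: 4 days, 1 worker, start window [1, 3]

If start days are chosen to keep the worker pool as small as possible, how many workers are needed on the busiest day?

Early-start (A13@1, A14@1, A10@1, A11@4, A12@4, A15@1) gives peak 9: d1:7  d2:7  d3:3  d4:9  d5:0  d6:0.
Shift A10→3, A11→5, A12→6.
Schedule A13@1, A14@1, A10@3, A11@5, A12@6, A15@1: d1:5  d2:5  d3:5  d4:3  d5:3  d6:5 — peak 5.
Total worker-days = 26 over 6 days ⇒ peak ≥ ⌈26/6⌉ = 5, so 5 is optimal.

5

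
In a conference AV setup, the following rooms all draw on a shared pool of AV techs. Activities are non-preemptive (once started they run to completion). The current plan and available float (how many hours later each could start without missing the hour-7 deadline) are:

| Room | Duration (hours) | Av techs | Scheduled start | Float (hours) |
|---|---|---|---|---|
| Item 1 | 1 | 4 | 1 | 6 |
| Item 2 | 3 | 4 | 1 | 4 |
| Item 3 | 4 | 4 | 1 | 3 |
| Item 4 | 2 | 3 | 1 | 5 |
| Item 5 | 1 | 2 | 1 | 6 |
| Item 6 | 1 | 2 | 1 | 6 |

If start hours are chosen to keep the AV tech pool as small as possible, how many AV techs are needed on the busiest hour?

8

Early-start (Item 1@1, Item 2@1, Item 3@1, Item 4@1, Item 5@1, Item 6@1) gives peak 19: h1:19  h2:11  h3:8  h4:4  h5:0  h6:0  h7:0.
Shift Item 3→2, Item 4→4, Item 5→6, Item 6→6.
Schedule Item 1@1, Item 2@1, Item 3@2, Item 4@4, Item 5@6, Item 6@6: h1:8  h2:8  h3:8  h4:7  h5:7  h6:4  h7:0 — peak 8.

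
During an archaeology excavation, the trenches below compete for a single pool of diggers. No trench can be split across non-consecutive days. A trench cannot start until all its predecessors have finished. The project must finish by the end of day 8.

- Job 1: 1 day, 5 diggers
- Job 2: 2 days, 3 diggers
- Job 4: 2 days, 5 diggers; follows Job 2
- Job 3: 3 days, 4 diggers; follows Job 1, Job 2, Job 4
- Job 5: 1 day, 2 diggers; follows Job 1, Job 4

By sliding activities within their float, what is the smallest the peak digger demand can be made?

6

Early-start (Job 1@1, Job 2@1, Job 4@3, Job 3@5, Job 5@5) gives peak 8: d1:8  d2:3  d3:5  d4:5  d5:6  d6:4  d7:4  d8:0.
Shift Job 2→2, Job 4→4, Job 3→6, Job 5→6.
Schedule Job 1@1, Job 2@2, Job 4@4, Job 3@6, Job 5@6: d1:5  d2:3  d3:3  d4:5  d5:5  d6:6  d7:4  d8:4 — peak 6.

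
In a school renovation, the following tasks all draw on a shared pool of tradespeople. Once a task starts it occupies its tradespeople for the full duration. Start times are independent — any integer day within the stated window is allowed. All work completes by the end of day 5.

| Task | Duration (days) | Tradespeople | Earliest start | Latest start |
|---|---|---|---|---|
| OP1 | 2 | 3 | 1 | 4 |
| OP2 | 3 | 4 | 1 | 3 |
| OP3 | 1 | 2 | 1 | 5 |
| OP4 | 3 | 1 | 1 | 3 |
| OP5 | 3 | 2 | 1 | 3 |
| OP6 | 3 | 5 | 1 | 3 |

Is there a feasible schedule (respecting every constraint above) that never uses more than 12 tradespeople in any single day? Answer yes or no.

Schedule OP1@1, OP2@1, OP3@1, OP4@1, OP5@1, OP6@3: d1:12  d2:10  d3:12  d4:5  d5:5 — peak 12 ≤ 12.

yes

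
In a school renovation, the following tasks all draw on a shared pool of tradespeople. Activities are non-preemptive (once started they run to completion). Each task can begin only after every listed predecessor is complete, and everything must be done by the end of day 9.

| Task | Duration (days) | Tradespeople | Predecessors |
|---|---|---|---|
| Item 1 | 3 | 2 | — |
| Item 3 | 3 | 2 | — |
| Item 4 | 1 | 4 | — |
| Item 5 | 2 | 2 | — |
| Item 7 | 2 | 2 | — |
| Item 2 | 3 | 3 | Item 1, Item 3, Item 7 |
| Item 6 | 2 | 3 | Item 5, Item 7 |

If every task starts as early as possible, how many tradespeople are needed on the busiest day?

Early-start schedule: Item 1@1, Item 3@1, Item 4@1, Item 5@1, Item 7@1, Item 2@4, Item 6@3.
Load per day: day 1: 12, day 2: 8, day 3: 7, day 4: 6, day 5: 3, day 6: 3, day 7: 0, day 8: 0, day 9: 0.
Peak is 12.

12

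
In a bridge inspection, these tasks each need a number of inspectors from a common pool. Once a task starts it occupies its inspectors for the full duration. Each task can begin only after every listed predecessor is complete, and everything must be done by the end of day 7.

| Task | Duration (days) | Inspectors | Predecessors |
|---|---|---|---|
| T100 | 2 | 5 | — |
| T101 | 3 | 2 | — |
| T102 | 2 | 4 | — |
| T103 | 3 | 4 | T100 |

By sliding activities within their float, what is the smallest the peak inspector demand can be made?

Early-start (T100@1, T101@1, T102@1, T103@3) gives peak 11: d1:11  d2:11  d3:6  d4:4  d5:4  d6:0  d7:0.
Shift T101→3, T102→3, T103→5.
Schedule T100@1, T101@3, T102@3, T103@5: d1:5  d2:5  d3:6  d4:6  d5:6  d6:4  d7:4 — peak 6.
Total inspector-days = 36 over 7 days ⇒ peak ≥ ⌈36/7⌉ = 6, so 6 is optimal.

6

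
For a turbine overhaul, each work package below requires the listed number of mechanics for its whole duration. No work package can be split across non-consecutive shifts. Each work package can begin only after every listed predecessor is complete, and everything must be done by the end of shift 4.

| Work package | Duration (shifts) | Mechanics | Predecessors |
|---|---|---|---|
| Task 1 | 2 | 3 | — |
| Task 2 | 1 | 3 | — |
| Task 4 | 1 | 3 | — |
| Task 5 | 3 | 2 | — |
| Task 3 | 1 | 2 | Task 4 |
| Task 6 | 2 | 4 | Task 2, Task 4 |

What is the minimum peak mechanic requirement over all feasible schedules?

Early-start (Task 1@1, Task 2@1, Task 4@1, Task 5@1, Task 3@2, Task 6@2) gives peak 11: s1:11  s2:11  s3:6  s4:0.
Shift Task 4→2, Task 3→3, Task 6→3.
Schedule Task 1@1, Task 2@1, Task 4@2, Task 5@1, Task 3@3, Task 6@3: s1:8  s2:8  s3:8  s4:4 — peak 8.

8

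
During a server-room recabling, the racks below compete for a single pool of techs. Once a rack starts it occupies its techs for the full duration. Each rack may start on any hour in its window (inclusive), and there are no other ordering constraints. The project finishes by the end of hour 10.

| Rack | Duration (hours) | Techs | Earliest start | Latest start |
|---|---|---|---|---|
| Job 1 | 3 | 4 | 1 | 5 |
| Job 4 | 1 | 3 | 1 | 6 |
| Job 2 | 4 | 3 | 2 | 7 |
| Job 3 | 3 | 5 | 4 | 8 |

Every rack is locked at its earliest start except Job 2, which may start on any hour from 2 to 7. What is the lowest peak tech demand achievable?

7

Job 2@2: h1:7  h2:7  h3:7  h4:8  h5:8  h6:5  h7:0  h8:0  h9:0  h10:0 → peak 8
Job 2@3: h1:7  h2:4  h3:7  h4:8  h5:8  h6:8  h7:0  h8:0  h9:0  h10:0 → peak 8
Job 2@4: h1:7  h2:4  h3:4  h4:8  h5:8  h6:8  h7:3  h8:0  h9:0  h10:0 → peak 8
Job 2@5: h1:7  h2:4  h3:4  h4:5  h5:8  h6:8  h7:3  h8:3  h9:0  h10:0 → peak 8
Job 2@6: h1:7  h2:4  h3:4  h4:5  h5:5  h6:8  h7:3  h8:3  h9:3  h10:0 → peak 8
Job 2@7: h1:7  h2:4  h3:4  h4:5  h5:5  h6:5  h7:3  h8:3  h9:3  h10:3 → peak 7
Best is Job 2@7, peak 7.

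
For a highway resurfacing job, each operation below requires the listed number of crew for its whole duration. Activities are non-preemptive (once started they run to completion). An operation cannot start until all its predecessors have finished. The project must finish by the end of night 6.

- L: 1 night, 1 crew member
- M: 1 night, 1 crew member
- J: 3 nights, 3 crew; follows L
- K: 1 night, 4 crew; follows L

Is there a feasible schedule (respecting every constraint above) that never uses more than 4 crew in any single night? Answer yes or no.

Schedule L@1, M@1, J@2, K@5: n1:2  n2:3  n3:3  n4:3  n5:4  n6:0 — peak 4 ≤ 4.

yes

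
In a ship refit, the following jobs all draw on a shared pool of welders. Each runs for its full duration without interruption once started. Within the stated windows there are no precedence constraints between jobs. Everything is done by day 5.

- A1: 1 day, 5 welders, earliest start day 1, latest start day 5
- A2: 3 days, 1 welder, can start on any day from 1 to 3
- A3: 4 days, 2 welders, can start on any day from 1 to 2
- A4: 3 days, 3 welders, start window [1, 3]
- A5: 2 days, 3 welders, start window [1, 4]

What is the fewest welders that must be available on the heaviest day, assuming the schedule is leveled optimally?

8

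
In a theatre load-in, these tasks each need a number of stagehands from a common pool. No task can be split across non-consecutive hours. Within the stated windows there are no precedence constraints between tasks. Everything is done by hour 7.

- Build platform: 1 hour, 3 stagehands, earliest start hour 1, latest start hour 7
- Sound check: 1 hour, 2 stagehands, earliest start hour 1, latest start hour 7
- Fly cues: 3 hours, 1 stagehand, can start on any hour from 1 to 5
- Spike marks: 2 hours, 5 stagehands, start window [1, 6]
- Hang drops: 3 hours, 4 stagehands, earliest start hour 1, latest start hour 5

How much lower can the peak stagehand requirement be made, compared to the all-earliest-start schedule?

10

Early-start peak: h1:15  h2:10  h3:5  h4:0  h5:0  h6:0  h7:0 ⇒ 15.
Leveled (Build platform@1, Sound check@1, Fly cues@2, Spike marks@5, Hang drops@2): h1:5  h2:5  h3:5  h4:5  h5:5  h6:5  h7:0 ⇒ 5.
Reduction 15 − 5 = 10.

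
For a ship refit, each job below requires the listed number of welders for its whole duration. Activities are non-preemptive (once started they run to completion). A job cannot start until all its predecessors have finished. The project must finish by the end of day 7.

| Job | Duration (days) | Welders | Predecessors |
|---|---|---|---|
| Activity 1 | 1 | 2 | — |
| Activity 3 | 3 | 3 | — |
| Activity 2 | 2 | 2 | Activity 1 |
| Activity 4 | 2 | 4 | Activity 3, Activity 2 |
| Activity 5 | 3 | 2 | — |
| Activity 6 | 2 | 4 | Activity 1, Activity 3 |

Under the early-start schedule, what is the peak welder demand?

Early-start schedule: Activity 1@1, Activity 3@1, Activity 2@2, Activity 4@4, Activity 5@1, Activity 6@4.
Load per day: day 1: 7, day 2: 7, day 3: 7, day 4: 8, day 5: 8, day 6: 0, day 7: 0.
Peak is 8.

8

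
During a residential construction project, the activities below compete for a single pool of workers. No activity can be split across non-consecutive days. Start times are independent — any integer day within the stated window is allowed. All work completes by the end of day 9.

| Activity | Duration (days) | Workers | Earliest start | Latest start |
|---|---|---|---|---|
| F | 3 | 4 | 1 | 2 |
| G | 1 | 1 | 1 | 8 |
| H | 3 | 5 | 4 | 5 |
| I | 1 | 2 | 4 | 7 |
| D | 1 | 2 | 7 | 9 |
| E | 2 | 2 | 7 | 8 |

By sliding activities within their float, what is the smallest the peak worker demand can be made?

5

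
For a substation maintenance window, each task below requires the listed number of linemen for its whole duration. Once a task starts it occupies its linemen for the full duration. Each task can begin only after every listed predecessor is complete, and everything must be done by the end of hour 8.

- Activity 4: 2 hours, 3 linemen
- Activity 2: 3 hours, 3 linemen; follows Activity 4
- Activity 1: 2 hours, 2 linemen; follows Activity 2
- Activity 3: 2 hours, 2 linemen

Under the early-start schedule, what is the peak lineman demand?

5

Early-start schedule: Activity 4@1, Activity 2@3, Activity 1@6, Activity 3@1.
Load per hour: hour 1: 5, hour 2: 5, hour 3: 3, hour 4: 3, hour 5: 3, hour 6: 2, hour 7: 2, hour 8: 0.
Peak is 5.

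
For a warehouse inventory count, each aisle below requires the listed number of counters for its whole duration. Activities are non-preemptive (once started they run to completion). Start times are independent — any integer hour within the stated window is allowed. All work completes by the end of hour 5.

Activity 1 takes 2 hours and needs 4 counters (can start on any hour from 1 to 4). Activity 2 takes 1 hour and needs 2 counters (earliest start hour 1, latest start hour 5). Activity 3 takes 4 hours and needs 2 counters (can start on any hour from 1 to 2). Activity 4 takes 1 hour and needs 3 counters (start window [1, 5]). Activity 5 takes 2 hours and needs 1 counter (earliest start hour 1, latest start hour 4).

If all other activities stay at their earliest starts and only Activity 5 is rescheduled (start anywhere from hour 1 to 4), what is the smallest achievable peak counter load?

11

Activity 5@1: h1:12  h2:7  h3:2  h4:2  h5:0 → peak 12
Activity 5@2: h1:11  h2:7  h3:3  h4:2  h5:0 → peak 11
Activity 5@3: h1:11  h2:6  h3:3  h4:3  h5:0 → peak 11
Activity 5@4: h1:11  h2:6  h3:2  h4:3  h5:1 → peak 11
Best is Activity 5@2, peak 11.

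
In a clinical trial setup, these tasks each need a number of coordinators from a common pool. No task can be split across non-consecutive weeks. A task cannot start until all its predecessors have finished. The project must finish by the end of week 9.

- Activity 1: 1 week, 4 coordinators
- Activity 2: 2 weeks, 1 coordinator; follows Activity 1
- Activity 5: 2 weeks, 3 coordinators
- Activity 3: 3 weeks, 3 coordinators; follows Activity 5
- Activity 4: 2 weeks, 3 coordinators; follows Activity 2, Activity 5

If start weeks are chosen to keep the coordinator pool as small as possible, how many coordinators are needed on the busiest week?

Early-start (Activity 1@1, Activity 2@2, Activity 5@1, Activity 3@3, Activity 4@4) gives peak 7: w1:7  w2:4  w3:4  w4:6  w5:6  w6:0  w7:0  w8:0  w9:0.
Shift Activity 5→2, Activity 3→4, Activity 4→7.
Schedule Activity 1@1, Activity 2@2, Activity 5@2, Activity 3@4, Activity 4@7: w1:4  w2:4  w3:4  w4:3  w5:3  w6:3  w7:3  w8:3  w9:0 — peak 4.

4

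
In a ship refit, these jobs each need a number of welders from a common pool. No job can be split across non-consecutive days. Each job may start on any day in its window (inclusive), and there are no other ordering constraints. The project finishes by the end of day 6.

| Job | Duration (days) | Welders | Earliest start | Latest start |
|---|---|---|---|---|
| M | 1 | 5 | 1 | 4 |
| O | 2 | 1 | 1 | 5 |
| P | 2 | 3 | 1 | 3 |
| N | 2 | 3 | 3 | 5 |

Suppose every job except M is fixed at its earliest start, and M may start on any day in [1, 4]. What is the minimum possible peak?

8

M@1: d1:9  d2:4  d3:3  d4:3  d5:0  d6:0 → peak 9
M@2: d1:4  d2:9  d3:3  d4:3  d5:0  d6:0 → peak 9
M@3: d1:4  d2:4  d3:8  d4:3  d5:0  d6:0 → peak 8
M@4: d1:4  d2:4  d3:3  d4:8  d5:0  d6:0 → peak 8
Best is M@3, peak 8.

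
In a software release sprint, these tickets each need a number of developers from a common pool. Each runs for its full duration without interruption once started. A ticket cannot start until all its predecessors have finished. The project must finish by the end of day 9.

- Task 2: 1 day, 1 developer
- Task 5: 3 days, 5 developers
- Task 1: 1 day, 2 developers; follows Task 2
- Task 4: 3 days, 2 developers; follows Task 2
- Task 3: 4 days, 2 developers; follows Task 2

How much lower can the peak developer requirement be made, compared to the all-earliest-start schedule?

Early-start peak: d1:6  d2:11  d3:9  d4:4  d5:2  d6:0  d7:0  d8:0  d9:0 ⇒ 11.
Leveled (Task 2@1, Task 5@2, Task 1@5, Task 4@5, Task 3@6): d1:1  d2:5  d3:5  d4:5  d5:4  d6:4  d7:4  d8:2  d9:2 ⇒ 5.
Reduction 11 − 5 = 6.

6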